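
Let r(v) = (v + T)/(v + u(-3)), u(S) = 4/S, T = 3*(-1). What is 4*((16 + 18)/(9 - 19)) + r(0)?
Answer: -227/20 ≈ -11.350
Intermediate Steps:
T = -3
r(v) = (-3 + v)/(-4/3 + v) (r(v) = (v - 3)/(v + 4/(-3)) = (-3 + v)/(v + 4*(-1/3)) = (-3 + v)/(v - 4/3) = (-3 + v)/(-4/3 + v))
4*((16 + 18)/(9 - 19)) + r(0) = 4*((16 + 18)/(9 - 19)) + 3*(-3 + 0)/(-4 + 3*0) = 4*(34/(-10)) + 3*(-3)/(-4 + 0) = 4*(34*(-1/10)) + 3*(-3)/(-4) = 4*(-17/5) + 3*(-1/4)*(-3) = -68/5 + 9/4 = -227/20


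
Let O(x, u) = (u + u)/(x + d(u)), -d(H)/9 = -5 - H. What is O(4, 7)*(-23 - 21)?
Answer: -11/2 ≈ -5.5000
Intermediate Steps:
d(H) = 45 + 9*H (d(H) = -9*(-5 - H) = 45 + 9*H)
O(x, u) = 2*u/(45 + x + 9*u) (O(x, u) = (u + u)/(x + (45 + 9*u)) = (2*u)/(45 + x + 9*u) = 2*u/(45 + x + 9*u))
O(4, 7)*(-23 - 21) = (2*7/(45 + 4 + 9*7))*(-23 - 21) = (2*7/(45 + 4 + 63))*(-44) = (2*7/112)*(-44) = (2*7*(1/112))*(-44) = (⅛)*(-44) = -11/2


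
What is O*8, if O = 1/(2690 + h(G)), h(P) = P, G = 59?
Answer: 8/2749 ≈ 0.0029101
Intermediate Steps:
O = 1/2749 (O = 1/(2690 + 59) = 1/2749 ≈ 0.00036377)
O*8 = (1/2749)*8 = 8/2749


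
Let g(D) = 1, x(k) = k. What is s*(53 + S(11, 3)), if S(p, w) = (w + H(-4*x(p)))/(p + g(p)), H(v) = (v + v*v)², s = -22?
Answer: -39383333/6 ≈ -6.5639e+6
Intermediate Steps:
H(v) = (v + v²)²
S(p, w) = (w + 16*p²*(1 - 4*p)²)/(1 + p) (S(p, w) = (w + (-4*p)²*(1 - 4*p)²)/(p + 1) = (w + (16*p²)*(1 - 4*p)²)/(1 + p) = (w + 16*p²*(1 - 4*p)²)/(1 + p))
s*(53 + S(11, 3)) = -22*(53 + (3 + 16*11²*(-1 + 4*11)²)/(1 + 11)) = -22*(53 + (3 + 16*121*(-1 + 44)²)/12) = -22*(53 + (3 + 16*121*43²)/12) = -22*(53 + (3 + 16*121*1849)/12) = -22*(53 + (3 + 3579664)/12) = -22*(53 + (1/12)*3579667) = -22*(53 + 3579667/12) = -22*3580303/12 = -39383333/6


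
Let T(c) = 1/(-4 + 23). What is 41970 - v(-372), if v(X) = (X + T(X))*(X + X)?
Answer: -4460418/19 ≈ -2.3476e+5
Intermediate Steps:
T(c) = 1/19
v(X) = 2*X*(1/19 + X) (v(X) = (X + 1/19)*(X + X) = (1/19 + X)*(2*X) = 2*X*(1/19 + X))
41970 - v(-372) = 41970 - 2*(-372)*(1 + 19*(-372))/19 = 41970 - 2*(-372)*(1 - 7068)/19 = 41970 - 2*(-372)*(-7067)/19 = 41970 - 1*5257848/19 = 41970 - 5257848/19 = -4460418/19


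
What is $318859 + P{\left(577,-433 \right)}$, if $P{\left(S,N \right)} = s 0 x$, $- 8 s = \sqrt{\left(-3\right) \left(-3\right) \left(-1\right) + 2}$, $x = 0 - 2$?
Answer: $318859$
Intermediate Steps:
$x = -2$
$s = - \frac{i \sqrt{7}}{8}$ ($s = - \frac{\sqrt{\left(-3\right) \left(-3\right) \left(-1\right) + 2}}{8} = - \frac{\sqrt{9 \left(-1\right) + 2}}{8} = - \frac{\sqrt{-9 + 2}}{8} = - \frac{\sqrt{-7}}{8} = - \frac{i \sqrt{7}}{8} \approx - 0.33072 i$)
$P{\left(S,N \right)} = 0$ ($P{\left(S,N \right)} = - \frac{i \sqrt{7}}{8} \cdot 0 \left(-2\right) = 0 \left(-2\right) = 0$)
$318859 + P{\left(577,-433 \right)} = 318859 + 0 = 318859$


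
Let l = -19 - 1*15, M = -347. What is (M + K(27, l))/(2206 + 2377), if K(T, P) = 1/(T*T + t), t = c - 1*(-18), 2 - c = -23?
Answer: -267883/3538076 ≈ -0.075714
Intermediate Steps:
c = 25 (c = 2 - 1*(-23) = 2 + 23 = 25)
l = -34 (l = -19 - 15 = -34)
t = 43 (t = 25 - 1*(-18) = 25 + 18 = 43)
K(T, P) = 1/(43 + T²) (K(T, P) = 1/(T*T + 43) = 1/(T² + 43) = 1/(43 + T²))
(M + K(27, l))/(2206 + 2377) = (-347 + 1/(43 + 27²))/(2206 + 2377) = (-347 + 1/(43 + 729))/4583 = (-347 + 1/772)*(1/4583) = -267883/772*1/4583 = -267883/3538076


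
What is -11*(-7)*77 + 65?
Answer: 5994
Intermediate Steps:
-11*(-7)*77 + 65 = 77*77 + 65 = 5929 + 65 = 5994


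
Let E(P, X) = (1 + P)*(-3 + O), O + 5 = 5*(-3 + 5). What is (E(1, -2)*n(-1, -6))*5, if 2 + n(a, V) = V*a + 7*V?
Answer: -760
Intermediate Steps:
n(a, V) = -2 + 7*V + V*a (n(a, V) = -2 + (V*a + 7*V) = -2 + (7*V + V*a) = -2 + 7*V + V*a)
O = 5 (O = -5 + 5*(-3 + 5) = -5 + 5*2 = -5 + 10 = 5)
E(P, X) = 2 + 2*P (E(P, X) = (1 + P)*(-3 + 5) = (1 + P)*2 = 2 + 2*P)
(E(1, -2)*n(-1, -6))*5 = ((2 + 2*1)*(-2 + 7*(-6) - 6*(-1)))*5 = ((2 + 2)*(-2 - 42 + 6))*5 = (4*(-38))*5 = -152*5 = -760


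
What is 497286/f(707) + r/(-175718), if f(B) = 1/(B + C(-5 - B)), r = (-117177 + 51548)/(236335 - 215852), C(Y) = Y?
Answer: -8949237909489791/3599231794 ≈ -2.4864e+6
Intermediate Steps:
r = -65629/20483 ≈ -3.2041
f(B) = -⅕ (f(B) = 1/(B + (-5 - B)) = 1/(-5) = -⅕)
497286/f(707) + r/(-175718) = 497286/(-⅕) - 65629/20483/(-175718) = 497286*(-5) - 65629/20483*(-1/175718) = -2486430 + 65629/3599231794 = -8949237909489791/3599231794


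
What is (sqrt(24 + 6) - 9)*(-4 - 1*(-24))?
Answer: -180 + 20*sqrt(30) ≈ -70.455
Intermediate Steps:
(sqrt(24 + 6) - 9)*(-4 - 1*(-24)) = (sqrt(30) - 9)*(-4 + 24) = (-9 + sqrt(30))*20 = -180 + 20*sqrt(30)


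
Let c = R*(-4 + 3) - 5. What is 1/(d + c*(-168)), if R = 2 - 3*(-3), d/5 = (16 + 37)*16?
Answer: 1/6928 ≈ 0.00014434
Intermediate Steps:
d = 4240 (d = 5*((16 + 37)*16) = 5*(53*16) = 5*848 = 4240)
R = 11 (R = 2 + 9 = 11)
c = -16 (c = 11*(-4 + 3) - 5 = 11*(-1) - 5 = -11 - 5 = -16)
1/(d + c*(-168)) = 1/(4240 - 16*(-168)) = 1/(4240 + 2688) = 1/6928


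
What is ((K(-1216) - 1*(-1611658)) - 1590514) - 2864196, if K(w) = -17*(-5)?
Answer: -2842967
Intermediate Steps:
K(w) = 85
((K(-1216) - 1*(-1611658)) - 1590514) - 2864196 = ((85 - 1*(-1611658)) - 1590514) - 2864196 = ((85 + 1611658) - 1590514) - 2864196 = (1611743 - 1590514) - 2864196 = 21229 - 2864196 = -2842967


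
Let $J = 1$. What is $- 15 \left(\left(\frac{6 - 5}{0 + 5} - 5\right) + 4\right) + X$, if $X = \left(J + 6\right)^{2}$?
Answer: $61$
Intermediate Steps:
$X = 49$ ($X = \left(1 + 6\right)^{2} = 7^{2} = 49$)
$- 15 \left(\left(\frac{6 - 5}{0 + 5} - 5\right) + 4\right) + X = - 15 \left(\left(\frac{6 - 5}{0 + 5} - 5\right) + 4\right) + 49 = - 15 \left(\left(1 \cdot \frac{1}{5} - 5\right) + 4\right) + 49 = - 15 \left(\left(\frac{1}{5} - 5\right) + 4\right) + 49 = - 15 \left(- \frac{24}{5} + 4\right) + 49 = \left(-15\right) \left(- \frac{4}{5}\right) + 49 = 12 + 49 = 61$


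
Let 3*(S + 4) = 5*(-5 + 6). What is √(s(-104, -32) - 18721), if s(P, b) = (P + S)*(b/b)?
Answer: I*√169446/3 ≈ 137.21*I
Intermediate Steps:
S = -7/3 (S = -4 + (5*(-5 + 6))/3 = -4 + (5*1)/3 = -4 + (⅓)*5 = -4 + 5/3 = -7/3 ≈ -2.3333)
s(P, b) = -7/3 + P (s(P, b) = (P - 7/3)*(b/b) = (-7/3 + P)*1 = -7/3 + P)
√(s(-104, -32) - 18721) = √((-7/3 - 104) - 18721) = √(-319/3 - 18721) = √(-56482/3) = I*√169446/3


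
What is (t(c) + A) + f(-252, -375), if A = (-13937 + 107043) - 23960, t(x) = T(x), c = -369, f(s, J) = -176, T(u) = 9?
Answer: 68979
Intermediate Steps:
t(x) = 9
A = 69146 (A = 93106 - 23960 = 69146)
(t(c) + A) + f(-252, -375) = (9 + 69146) - 176 = 69155 - 176 = 68979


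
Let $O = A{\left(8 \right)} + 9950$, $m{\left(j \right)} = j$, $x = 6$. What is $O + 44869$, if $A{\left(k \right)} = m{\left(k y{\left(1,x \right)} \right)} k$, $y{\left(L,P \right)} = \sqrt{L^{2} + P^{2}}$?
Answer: $54819 + 64 \sqrt{37} \approx 55208.0$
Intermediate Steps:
$A{\left(k \right)} = \sqrt{37} k^{2}$ ($A{\left(k \right)} = k \sqrt{1^{2} + 6^{2}} k = k \sqrt{1 + 36} k = k \sqrt{37} k = \sqrt{37} k^{2}$)
$O = 9950 + 64 \sqrt{37}$ ($O = \sqrt{37} \cdot 8^{2} + 9950 = \sqrt{37} \cdot 64 + 9950 = 64 \sqrt{37} + 9950 = 9950 + 64 \sqrt{37} \approx 10339.0$)
$O + 44869 = \left(9950 + 64 \sqrt{37}\right) + 44869 = 54819 + 64 \sqrt{37}$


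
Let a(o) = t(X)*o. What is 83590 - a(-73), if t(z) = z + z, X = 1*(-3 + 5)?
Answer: 83882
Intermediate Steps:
X = 2 (X = 1*2 = 2)
t(z) = 2*z
a(o) = 4*o (a(o) = (2*2)*o = 4*o)
83590 - a(-73) = 83590 - 4*(-73) = 83590 - 1*(-292) = 83590 + 292 = 83882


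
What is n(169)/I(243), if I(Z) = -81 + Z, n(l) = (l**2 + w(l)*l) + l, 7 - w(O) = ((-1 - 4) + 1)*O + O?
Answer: 6422/9 ≈ 713.56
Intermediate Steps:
w(O) = 7 + 3*O (w(O) = 7 - (((-1 - 4) + 1)*O + O) = 7 - ((-5 + 1)*O + O) = 7 - (-4*O + O) = 7 - (-3)*O = 7 + 3*O)
n(l) = l + l**2 + l*(7 + 3*l) (n(l) = (l**2 + (7 + 3*l)*l) + l = (l**2 + l*(7 + 3*l)) + l = l + l**2 + l*(7 + 3*l))
n(169)/I(243) = (4*169*(2 + 169))/(-81 + 243) = (4*169*171)/162 = 115596*(1/162) = 6422/9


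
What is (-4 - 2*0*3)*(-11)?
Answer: 44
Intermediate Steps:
(-4 - 2*0*3)*(-11) = (-4 + 0*3)*(-11) = (-4 + 0)*(-11) = -4*(-11) = 44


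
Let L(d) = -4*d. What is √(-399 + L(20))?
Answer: I*√479 ≈ 21.886*I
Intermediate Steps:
√(-399 + L(20)) = √(-399 - 4*20) = √(-399 - 80) = √(-479) = I*√479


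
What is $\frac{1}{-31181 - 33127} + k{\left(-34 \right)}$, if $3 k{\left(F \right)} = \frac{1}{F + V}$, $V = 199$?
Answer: $\frac{21271}{10610820} \approx 0.0020047$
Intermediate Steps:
$k{\left(F \right)} = \frac{1}{3 \left(199 + F\right)}$ ($k{\left(F \right)} = \frac{1}{3 \left(F + 199\right)} = \frac{1}{3 \left(199 + F\right)}$)
$\frac{1}{-31181 - 33127} + k{\left(-34 \right)} = \frac{1}{-31181 - 33127} + \frac{1}{3 \left(199 - 34\right)} = \frac{1}{-64308} + \frac{1}{3 \cdot 165} = - \frac{1}{64308} + \frac{1}{3} \cdot \frac{1}{165} = - \frac{1}{64308} + \frac{1}{495} = \frac{21271}{10610820}$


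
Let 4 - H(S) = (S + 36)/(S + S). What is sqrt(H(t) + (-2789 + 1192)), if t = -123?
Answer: I*sqrt(10713710)/82 ≈ 39.917*I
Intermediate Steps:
H(S) = 4 - (36 + S)/(2*S) (H(S) = 4 - (S + 36)/(S + S) = 4 - (36 + S)/(2*S))
sqrt(H(t) + (-2789 + 1192)) = sqrt((7/2 - 18/(-123)) + (-2789 + 1192)) = sqrt((7/2 - 18*(-1/123)) - 1597) = sqrt((7/2 + 6/41) - 1597) = sqrt(299/82 - 1597) = sqrt(-130655/82) = I*sqrt(10713710)/82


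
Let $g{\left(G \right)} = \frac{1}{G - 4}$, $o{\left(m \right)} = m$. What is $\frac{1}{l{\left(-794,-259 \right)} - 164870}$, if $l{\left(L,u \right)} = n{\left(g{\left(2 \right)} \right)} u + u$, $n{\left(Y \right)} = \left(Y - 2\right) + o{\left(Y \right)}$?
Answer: $- \frac{1}{164352} \approx -6.0845 \cdot 10^{-6}$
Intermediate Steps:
$g{\left(G \right)} = \frac{1}{-4 + G}$
$n{\left(Y \right)} = -2 + 2 Y$ ($n{\left(Y \right)} = \left(Y - 2\right) + Y = \left(-2 + Y\right) + Y = -2 + 2 Y$)
$l{\left(L,u \right)} = - 2 u$ ($l{\left(L,u \right)} = \left(-2 + \frac{2}{-4 + 2}\right) u + u = \left(-2 + \frac{2}{-2}\right) u + u = \left(-2 + 2 \left(- \frac{1}{2}\right)\right) u + u = \left(-2 - 1\right) u + u = - 3 u + u = - 2 u$)
$\frac{1}{l{\left(-794,-259 \right)} - 164870} = \frac{1}{\left(-2\right) \left(-259\right) - 164870} = \frac{1}{518 - 164870} = \frac{1}{-164352} = - \frac{1}{164352}$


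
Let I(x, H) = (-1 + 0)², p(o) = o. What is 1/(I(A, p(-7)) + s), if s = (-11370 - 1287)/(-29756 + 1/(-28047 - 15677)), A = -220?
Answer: 1301051345/1854466013 ≈ 0.70158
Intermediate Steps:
I(x, H) = 1 (I(x, H) = (-1)² = 1)
s = 553414668/1301051345 (s = -12657/(-29756 + 1/(-43724)) = -12657/(-29756 - 1/43724) = -12657/(-1301051345/43724) = -12657*(-43724/1301051345) = 553414668/1301051345 ≈ 0.42536)
1/(I(A, p(-7)) + s) = 1/(1 + 553414668/1301051345) = 1/(1854466013/1301051345) = 1301051345/1854466013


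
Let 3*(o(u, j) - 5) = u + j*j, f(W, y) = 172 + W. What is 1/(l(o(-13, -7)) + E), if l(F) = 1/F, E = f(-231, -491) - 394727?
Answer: -17/6711361 ≈ -2.5330e-6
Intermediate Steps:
E = -394786 (E = (172 - 231) - 394727 = -59 - 394727 = -394786)
o(u, j) = 5 + u/3 + j**2/3 (o(u, j) = 5 + (u + j*j)/3 = 5 + (u + j**2)/3 = 5 + (u/3 + j**2/3) = 5 + u/3 + j**2/3)
1/(l(o(-13, -7)) + E) = 1/(1/(5 + (1/3)*(-13) + (1/3)*(-7)**2) - 394786) = 1/(1/(5 - 13/3 + (1/3)*49) - 394786) = 1/(1/(5 - 13/3 + 49/3) - 394786) = 1/(1/17 - 394786) = 1/(-6711361/17) = -17/6711361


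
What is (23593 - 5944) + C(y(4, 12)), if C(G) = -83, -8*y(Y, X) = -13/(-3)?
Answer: 17566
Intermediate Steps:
y(Y, X) = -13/24 (y(Y, X) = -(-13)/(8*(-3)) = -(-13)*(-1)/(8*3) = -⅛*13/3 = -13/24)
(23593 - 5944) + C(y(4, 12)) = (23593 - 5944) - 83 = 17649 - 83 = 17566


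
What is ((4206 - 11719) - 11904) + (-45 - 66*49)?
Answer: -22696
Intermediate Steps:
((4206 - 11719) - 11904) + (-45 - 66*49) = (-7513 - 11904) + (-45 - 3234) = -19417 - 3279 = -22696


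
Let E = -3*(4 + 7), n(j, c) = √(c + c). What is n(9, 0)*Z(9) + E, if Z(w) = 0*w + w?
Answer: -33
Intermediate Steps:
n(j, c) = √2*√c (n(j, c) = √(2*c) = √2*√c)
Z(w) = w (Z(w) = 0 + w = w)
E = -33 (E = -3*11 = -33)
n(9, 0)*Z(9) + E = (√2*√0)*9 - 33 = (√2*0)*9 - 33 = 0*9 - 33 = 0 - 33 = -33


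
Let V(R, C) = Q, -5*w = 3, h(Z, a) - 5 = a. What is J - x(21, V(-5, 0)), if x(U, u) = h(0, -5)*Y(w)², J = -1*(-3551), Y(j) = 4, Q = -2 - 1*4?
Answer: 3551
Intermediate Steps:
h(Z, a) = 5 + a
w = -⅗ (w = -⅕*3 = -⅗ ≈ -0.60000)
Q = -6 (Q = -2 - 4 = -6)
V(R, C) = -6
J = 3551
x(U, u) = 0 (x(U, u) = (5 - 5)*4² = 0*16 = 0)
J - x(21, V(-5, 0)) = 3551 - 1*0 = 3551 + 0 = 3551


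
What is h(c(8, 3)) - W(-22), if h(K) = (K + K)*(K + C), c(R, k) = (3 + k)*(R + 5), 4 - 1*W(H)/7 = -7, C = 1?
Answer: 12247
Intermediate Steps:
W(H) = 77 (W(H) = 28 - 7*(-7) = 28 + 49 = 77)
c(R, k) = (3 + k)*(5 + R)
h(K) = 2*K*(1 + K) (h(K) = (K + K)*(K + 1) = (2*K)*(1 + K) = 2*K*(1 + K))
h(c(8, 3)) - W(-22) = 2*(15 + 3*8 + 5*3 + 8*3)*(1 + (15 + 3*8 + 5*3 + 8*3)) - 1*77 = 2*(15 + 24 + 15 + 24)*(1 + (15 + 24 + 15 + 24)) - 77 = 2*78*(1 + 78) - 77 = 2*78*79 - 77 = 12324 - 77 = 12247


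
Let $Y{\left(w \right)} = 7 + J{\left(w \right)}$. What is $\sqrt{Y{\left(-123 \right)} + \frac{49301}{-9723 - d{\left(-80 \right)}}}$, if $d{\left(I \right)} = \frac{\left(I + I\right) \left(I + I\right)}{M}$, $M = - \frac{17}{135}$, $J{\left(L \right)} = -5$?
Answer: $\frac{\sqrt{24415530600315}}{3290709} \approx 1.5016$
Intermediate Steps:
$M = - \frac{17}{135}$ ($M = \left(-17\right) \frac{1}{135} = - \frac{17}{135} \approx -0.12593$)
$Y{\left(w \right)} = 2$ ($Y{\left(w \right)} = 7 - 5 = 2$)
$d{\left(I \right)} = - \frac{540 I^{2}}{17}$ ($d{\left(I \right)} = \frac{\left(I + I\right) \left(I + I\right)}{- \frac{17}{135}} = 2 I 2 I \left(- \frac{135}{17}\right) = 4 I^{2} \left(- \frac{135}{17}\right) = - \frac{540 I^{2}}{17}$)
$\sqrt{Y{\left(-123 \right)} + \frac{49301}{-9723 - d{\left(-80 \right)}}} = \sqrt{2 + \frac{49301}{-9723 - - \frac{540 \left(-80\right)^{2}}{17}}} = \sqrt{2 + \frac{49301}{-9723 - \left(- \frac{540}{17}\right) 6400}} = \sqrt{2 + \frac{49301}{-9723 - - \frac{3456000}{17}}} = \sqrt{2 + \frac{49301}{-9723 + \frac{3456000}{17}}} = \sqrt{2 + \frac{49301}{\frac{3290709}{17}}} = \sqrt{2 + 49301 \cdot \frac{17}{3290709}} = \sqrt{2 + \frac{838117}{3290709}} = \sqrt{\frac{7419535}{3290709}} = \frac{\sqrt{24415530600315}}{3290709}$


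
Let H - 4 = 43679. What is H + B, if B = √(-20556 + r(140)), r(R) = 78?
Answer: 43683 + I*√20478 ≈ 43683.0 + 143.1*I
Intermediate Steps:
H = 43683 (H = 4 + 43679 = 43683)
B = I*√20478 (B = √(-20556 + 78) = √(-20478) = I*√20478 ≈ 143.1*I)
H + B = 43683 + I*√20478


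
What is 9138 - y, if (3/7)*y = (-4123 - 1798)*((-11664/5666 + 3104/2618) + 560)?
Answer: 4097169897134/529771 ≈ 7.7338e+6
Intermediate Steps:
y = -4092328849736/529771 (y = 7*((-4123 - 1798)*((-11664/5666 + 3104/2618) + 560))/3 = 7*(-5921*((-11664*1/5666 + 3104*(1/2618)) + 560))/3 = 7*(-5921*((-5832/2833 + 1552/1309) + 560))/3 = 7*(-5921*(-3237272/3708397 + 560))/3 = 7*(-5921*2073465048/3708397)/3 = (7/3)*(-12276986549208/3708397) = -4092328849736/529771 ≈ -7.7247e+6)
9138 - y = 9138 - 1*(-4092328849736/529771) = 9138 + 4092328849736/529771 = 4097169897134/529771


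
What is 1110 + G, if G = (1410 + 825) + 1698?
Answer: 5043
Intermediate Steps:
G = 3933 (G = 2235 + 1698 = 3933)
1110 + G = 1110 + 3933 = 5043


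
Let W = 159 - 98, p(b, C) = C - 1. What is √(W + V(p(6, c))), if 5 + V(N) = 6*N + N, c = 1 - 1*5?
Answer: √21 ≈ 4.5826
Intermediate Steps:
c = -4 (c = 1 - 5 = -4)
p(b, C) = -1 + C
V(N) = -5 + 7*N (V(N) = -5 + (6*N + N) = -5 + 7*N)
W = 61
√(W + V(p(6, c))) = √(61 + (-5 + 7*(-1 - 4))) = √(61 + (-5 + 7*(-5))) = √(61 + (-5 - 35)) = √(61 - 40) = √21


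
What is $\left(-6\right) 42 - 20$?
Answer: $-272$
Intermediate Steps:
$\left(-6\right) 42 - 20 = -252 - 20 = -272$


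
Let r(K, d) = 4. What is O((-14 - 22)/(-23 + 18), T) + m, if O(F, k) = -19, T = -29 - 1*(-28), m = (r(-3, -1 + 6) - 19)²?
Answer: 206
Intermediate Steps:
m = 225 (m = (4 - 19)² = (-15)² = 225)
T = -1 (T = -29 + 28 = -1)
O((-14 - 22)/(-23 + 18), T) + m = -19 + 225 = 206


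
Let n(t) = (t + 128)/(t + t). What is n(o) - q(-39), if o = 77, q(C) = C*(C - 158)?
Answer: -1182977/154 ≈ -7681.7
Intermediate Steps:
q(C) = C*(-158 + C)
n(t) = (128 + t)/(2*t) (n(t) = (128 + t)/((2*t)) = (128 + t)*(1/(2*t)) = (128 + t)/(2*t))
n(o) - q(-39) = (½)*(128 + 77)/77 - (-39)*(-158 - 39) = (½)*(1/77)*205 - (-39)*(-197) = 205/154 - 1*7683 = 205/154 - 7683 = -1182977/154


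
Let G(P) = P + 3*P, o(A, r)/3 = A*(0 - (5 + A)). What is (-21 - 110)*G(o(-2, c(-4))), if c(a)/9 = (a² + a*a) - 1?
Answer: -9432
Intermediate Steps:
c(a) = -9 + 18*a² (c(a) = 9*((a² + a*a) - 1) = 9*((a² + a²) - 1) = 9*(2*a² - 1) = 9*(-1 + 2*a²) = -9 + 18*a²)
o(A, r) = 3*A*(-5 - A) (o(A, r) = 3*(A*(0 - (5 + A))) = 3*(A*(0 + (-5 - A))) = 3*(A*(-5 - A)) = 3*A*(-5 - A))
G(P) = 4*P
(-21 - 110)*G(o(-2, c(-4))) = (-21 - 110)*(4*(-3*(-2)*(5 - 2))) = -524*(-3*(-2)*3) = -524*18 = -131*72 = -9432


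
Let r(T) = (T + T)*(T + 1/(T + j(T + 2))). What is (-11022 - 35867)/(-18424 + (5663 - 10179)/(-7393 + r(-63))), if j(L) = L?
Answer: 1587333317/623987664 ≈ 2.5439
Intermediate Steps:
r(T) = 2*T*(T + 1/(2 + 2*T)) (r(T) = (T + T)*(T + 1/(T + (T + 2))) = (2*T)*(T + 1/(T + (2 + T))) = (2*T)*(T + 1/(2 + 2*T)) = 2*T*(T + 1/(2 + 2*T)))
(-11022 - 35867)/(-18424 + (5663 - 10179)/(-7393 + r(-63))) = (-11022 - 35867)/(-18424 + (5663 - 10179)/(-7393 - 63*(1 + (-63)² - 63*(2 - 63))/(1 - 63))) = -46889/(-18424 - 4516/(-7393 - 63*(1 + 3969 - 63*(-61))/(-62))) = -46889/(-18424 - 4516/(-7393 - 63*(-1/62)*(1 + 3969 + 3843))) = -46889/(-18424 - 4516/(-7393 - 63*(-1/62)*7813)) = -46889/(-18424 - 4516/(-7393 + 492219/62)) = -46889/(-18424 - 4516/33853/62) = -46889/(-18424 - 4516*62/33853) = -46889/(-18424 - 279992/33853) = -46889/(-623987664/33853) = -46889*(-33853/623987664) = 1587333317/623987664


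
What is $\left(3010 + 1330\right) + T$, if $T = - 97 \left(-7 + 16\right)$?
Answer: $3467$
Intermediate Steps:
$T = -873$ ($T = \left(-97\right) 9 = -873$)
$\left(3010 + 1330\right) + T = \left(3010 + 1330\right) - 873 = 4340 - 873 = 3467$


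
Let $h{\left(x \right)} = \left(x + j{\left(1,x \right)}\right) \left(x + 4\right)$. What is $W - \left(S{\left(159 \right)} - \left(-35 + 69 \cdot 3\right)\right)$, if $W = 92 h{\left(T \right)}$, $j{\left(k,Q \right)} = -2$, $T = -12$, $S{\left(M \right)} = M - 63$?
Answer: $10380$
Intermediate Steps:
$S{\left(M \right)} = -63 + M$
$h{\left(x \right)} = \left(-2 + x\right) \left(4 + x\right)$ ($h{\left(x \right)} = \left(x - 2\right) \left(x + 4\right) = \left(-2 + x\right) \left(4 + x\right)$)
$W = 10304$ ($W = 92 \left(-8 + \left(-12\right)^{2} + 2 \left(-12\right)\right) = 92 \left(-8 + 144 - 24\right) = 92 \cdot 112 = 10304$)
$W - \left(S{\left(159 \right)} - \left(-35 + 69 \cdot 3\right)\right) = 10304 - \left(\left(-63 + 159\right) - \left(-35 + 69 \cdot 3\right)\right) = 10304 - \left(96 - \left(-35 + 207\right)\right) = 10304 - \left(96 - 172\right) = 10304 - -76 = 10304 + 76 = 10380$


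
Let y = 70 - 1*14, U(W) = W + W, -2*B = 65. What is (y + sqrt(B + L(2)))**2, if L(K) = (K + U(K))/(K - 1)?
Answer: (112 + I*sqrt(106))**2/4 ≈ 3109.5 + 576.56*I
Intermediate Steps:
B = -65/2 (B = -1/2*65 = -65/2 ≈ -32.500)
U(W) = 2*W
L(K) = 3*K/(-1 + K) (L(K) = (K + 2*K)/(K - 1) = (3*K)/(-1 + K) = 3*K/(-1 + K))
y = 56 (y = 70 - 14 = 56)
(y + sqrt(B + L(2)))**2 = (56 + sqrt(-65/2 + 3*2/(-1 + 2)))**2 = (56 + sqrt(-65/2 + 3*2/1))**2 = (56 + sqrt(-65/2 + 3*2*1))**2 = (56 + sqrt(-65/2 + 6))**2 = (56 + sqrt(-53/2))**2 = (56 + I*sqrt(106)/2)**2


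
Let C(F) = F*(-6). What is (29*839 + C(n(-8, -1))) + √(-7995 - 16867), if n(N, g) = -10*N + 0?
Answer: 23851 + I*√24862 ≈ 23851.0 + 157.68*I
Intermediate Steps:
n(N, g) = -10*N
C(F) = -6*F
(29*839 + C(n(-8, -1))) + √(-7995 - 16867) = (29*839 - (-60)*(-8)) + √(-7995 - 16867) = (24331 - 6*80) + √(-24862) = (24331 - 480) + I*√24862 = 23851 + I*√24862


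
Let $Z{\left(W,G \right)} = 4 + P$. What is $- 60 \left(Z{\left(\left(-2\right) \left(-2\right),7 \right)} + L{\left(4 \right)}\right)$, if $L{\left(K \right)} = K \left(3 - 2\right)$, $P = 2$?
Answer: $-600$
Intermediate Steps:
$Z{\left(W,G \right)} = 6$ ($Z{\left(W,G \right)} = 4 + 2 = 6$)
$L{\left(K \right)} = K$ ($L{\left(K \right)} = K 1 = K$)
$- 60 \left(Z{\left(\left(-2\right) \left(-2\right),7 \right)} + L{\left(4 \right)}\right) = - 60 \left(6 + 4\right) = \left(-60\right) 10 = -600$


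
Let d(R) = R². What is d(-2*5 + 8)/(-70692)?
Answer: -1/17673 ≈ -5.6583e-5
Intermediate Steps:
d(-2*5 + 8)/(-70692) = (-2*5 + 8)²/(-70692) = (-10 + 8)²*(-1/70692) = (-2)²*(-1/70692) = 4*(-1/70692) = -1/17673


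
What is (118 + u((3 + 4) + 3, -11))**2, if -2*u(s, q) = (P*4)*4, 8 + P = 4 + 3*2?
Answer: 10404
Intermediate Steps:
P = 2 (P = -8 + (4 + 3*2) = -8 + (4 + 6) = -8 + 10 = 2)
u(s, q) = -16 (u(s, q) = -2*4*4/2 = -4*4 = -1/2*32 = -16)
(118 + u((3 + 4) + 3, -11))**2 = (118 - 16)**2 = 102**2 = 10404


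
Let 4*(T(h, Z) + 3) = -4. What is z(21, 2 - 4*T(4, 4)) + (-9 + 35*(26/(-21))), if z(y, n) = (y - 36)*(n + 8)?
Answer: -1327/3 ≈ -442.33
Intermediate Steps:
T(h, Z) = -4 (T(h, Z) = -3 + (¼)*(-4) = -3 - 1 = -4)
z(y, n) = (-36 + y)*(8 + n)
z(21, 2 - 4*T(4, 4)) + (-9 + 35*(26/(-21))) = (-288 - 36*(2 - 4*(-4)) + 8*21 + (2 - 4*(-4))*21) + (-9 + 35*(26/(-21))) = (-288 - 36*(2 + 16) + 168 + (2 + 16)*21) + (-9 + 35*(26*(-1/21))) = (-288 - 36*18 + 168 + 18*21) + (-9 + 35*(-26/21)) = (-288 - 648 + 168 + 378) + (-9 - 130/3) = -390 - 157/3 = -1327/3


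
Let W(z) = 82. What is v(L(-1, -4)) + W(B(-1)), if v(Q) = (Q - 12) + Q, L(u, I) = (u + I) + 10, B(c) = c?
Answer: 80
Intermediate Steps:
L(u, I) = 10 + I + u (L(u, I) = (I + u) + 10 = 10 + I + u)
v(Q) = -12 + 2*Q (v(Q) = (-12 + Q) + Q = -12 + 2*Q)
v(L(-1, -4)) + W(B(-1)) = (-12 + 2*(10 - 4 - 1)) + 82 = (-12 + 2*5) + 82 = (-12 + 10) + 82 = -2 + 82 = 80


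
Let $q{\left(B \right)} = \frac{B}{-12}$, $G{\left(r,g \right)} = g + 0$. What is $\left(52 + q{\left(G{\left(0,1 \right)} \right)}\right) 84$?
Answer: $4361$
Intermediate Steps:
$G{\left(r,g \right)} = g$
$q{\left(B \right)} = - \frac{B}{12}$ ($q{\left(B \right)} = B \left(- \frac{1}{12}\right) = - \frac{B}{12}$)
$\left(52 + q{\left(G{\left(0,1 \right)} \right)}\right) 84 = \left(52 - \frac{1}{12}\right) 84 = \frac{623}{12} \cdot 84 = 4361$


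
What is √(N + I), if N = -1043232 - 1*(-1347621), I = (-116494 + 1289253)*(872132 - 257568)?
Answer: √720735766465 ≈ 8.4896e+5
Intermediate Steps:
I = 720735462076 (I = 1172759*614564 = 720735462076)
N = 304389 (N = -1043232 + 1347621 = 304389)
√(N + I) = √(304389 + 720735462076) = √720735766465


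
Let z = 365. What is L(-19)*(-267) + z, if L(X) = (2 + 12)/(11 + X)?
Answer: 3329/4 ≈ 832.25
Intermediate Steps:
L(X) = 14/(11 + X)
L(-19)*(-267) + z = (14/(11 - 19))*(-267) + 365 = (14/(-8))*(-267) + 365 = (14*(-1/8))*(-267) + 365 = -7/4*(-267) + 365 = 1869/4 + 365 = 3329/4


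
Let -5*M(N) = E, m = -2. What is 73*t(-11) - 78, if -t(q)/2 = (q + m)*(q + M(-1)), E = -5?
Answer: -19058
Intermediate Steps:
M(N) = 1 (M(N) = -⅕*(-5) = 1)
t(q) = -2*(1 + q)*(-2 + q) (t(q) = -2*(q - 2)*(q + 1) = -2*(-2 + q)*(1 + q) = -2*(1 + q)*(-2 + q))
73*t(-11) - 78 = 73*(4 - 2*(-11)² + 2*(-11)) - 78 = 73*(4 - 2*121 - 22) - 78 = 73*(4 - 242 - 22) - 78 = 73*(-260) - 78 = -18980 - 78 = -19058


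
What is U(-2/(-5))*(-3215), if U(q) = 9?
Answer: -28935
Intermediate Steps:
U(-2/(-5))*(-3215) = 9*(-3215) = -28935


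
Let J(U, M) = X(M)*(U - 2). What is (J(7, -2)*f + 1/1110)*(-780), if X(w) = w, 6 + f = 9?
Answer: 865774/37 ≈ 23399.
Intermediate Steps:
f = 3 (f = -6 + 9 = 3)
J(U, M) = M*(-2 + U) (J(U, M) = M*(U - 2) = M*(-2 + U))
(J(7, -2)*f + 1/1110)*(-780) = (-2*(-2 + 7)*3 + 1/1110)*(-780) = (-2*5*3 + 1/1110)*(-780) = (-10*3 + 1/1110)*(-780) = (-30 + 1/1110)*(-780) = -33299/1110*(-780) = 865774/37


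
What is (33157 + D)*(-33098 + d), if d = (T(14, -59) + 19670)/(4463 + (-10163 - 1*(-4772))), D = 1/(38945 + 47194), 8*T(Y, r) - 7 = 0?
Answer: -29260488738652969/26645664 ≈ -1.0981e+9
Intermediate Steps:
T(Y, r) = 7/8 (T(Y, r) = 7/8 + (⅛)*0 = 7/8 + 0 = 7/8)
D = 1/86139 ≈ 1.1609e-5
d = -157367/7424 (d = (7/8 + 19670)/(4463 + (-10163 - 1*(-4772))) = 157367/(8*(4463 + (-10163 + 4772))) = 157367/(8*(4463 - 5391)) = (157367/8)/(-928) = (157367/8)*(-1/928) = -157367/7424 ≈ -21.197)
(33157 + D)*(-33098 + d) = (33157 + 1/86139)*(-33098 - 157367/7424) = (2856110824/86139)*(-245876919/7424) = -29260488738652969/26645664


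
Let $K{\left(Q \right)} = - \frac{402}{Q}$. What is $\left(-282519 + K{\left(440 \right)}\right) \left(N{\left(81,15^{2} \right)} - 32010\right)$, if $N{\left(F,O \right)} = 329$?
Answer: $\frac{1969112944461}{220} \approx 8.9505 \cdot 10^{9}$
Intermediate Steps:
$\left(-282519 + K{\left(440 \right)}\right) \left(N{\left(81,15^{2} \right)} - 32010\right) = \left(-282519 - \frac{402}{440}\right) \left(329 - 32010\right) = \left(-282519 - \frac{201}{220}\right) \left(-31681\right) = \left(- \frac{62154381}{220}\right) \left(-31681\right) = \frac{1969112944461}{220}$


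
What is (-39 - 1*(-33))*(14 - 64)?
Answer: 300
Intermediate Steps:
(-39 - 1*(-33))*(14 - 64) = (-39 + 33)*(-50) = -6*(-50) = 300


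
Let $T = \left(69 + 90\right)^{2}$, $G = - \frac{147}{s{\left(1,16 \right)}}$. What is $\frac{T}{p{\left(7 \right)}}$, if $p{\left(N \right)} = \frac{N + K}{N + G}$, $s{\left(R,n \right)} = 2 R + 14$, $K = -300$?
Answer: $\frac{884835}{4688} \approx 188.74$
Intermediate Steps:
$s{\left(R,n \right)} = 14 + 2 R$
$G = - \frac{147}{16}$ ($G = - \frac{147}{14 + 2 \cdot 1} = - \frac{147}{14 + 2} = - \frac{147}{16} \approx -9.1875$)
$p{\left(N \right)} = \frac{-300 + N}{- \frac{147}{16} + N}$ ($p{\left(N \right)} = \frac{N - 300}{N - \frac{147}{16}} = \frac{-300 + N}{- \frac{147}{16} + N}$)
$T = 25281$ ($T = 159^{2} = 25281$)
$\frac{T}{p{\left(7 \right)}} = \frac{25281}{16 \frac{1}{-147 + 16 \cdot 7} \left(-300 + 7\right)} = \frac{25281}{16 \frac{1}{-147 + 112} \left(-293\right)} = \frac{25281}{16 \frac{1}{-35} \left(-293\right)} = \frac{25281}{16 \left(- \frac{1}{35}\right) \left(-293\right)} = \frac{25281}{\frac{4688}{35}} = 25281 \cdot \frac{35}{4688} = \frac{884835}{4688}$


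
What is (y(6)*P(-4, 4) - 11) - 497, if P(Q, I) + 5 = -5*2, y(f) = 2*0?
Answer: -508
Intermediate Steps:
y(f) = 0
P(Q, I) = -15 (P(Q, I) = -5 - 5*2 = -5 - 10 = -15)
(y(6)*P(-4, 4) - 11) - 497 = (0*(-15) - 11) - 497 = (0 - 11) - 497 = -11 - 497 = -508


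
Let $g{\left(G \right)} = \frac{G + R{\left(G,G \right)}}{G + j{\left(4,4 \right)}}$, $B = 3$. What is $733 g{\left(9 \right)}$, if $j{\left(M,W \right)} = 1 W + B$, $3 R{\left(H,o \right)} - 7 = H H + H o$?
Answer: $\frac{35917}{12} \approx 2993.1$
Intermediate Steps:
$R{\left(H,o \right)} = \frac{7}{3} + \frac{H^{2}}{3} + \frac{H o}{3}$ ($R{\left(H,o \right)} = \frac{7}{3} + \frac{H H + H o}{3} = \frac{7}{3} + \frac{H^{2} + H o}{3} = \frac{7}{3} + \left(\frac{H^{2}}{3} + \frac{H o}{3}\right) = \frac{7}{3} + \frac{H^{2}}{3} + \frac{H o}{3}$)
$j{\left(M,W \right)} = 3 + W$ ($j{\left(M,W \right)} = 1 W + 3 = W + 3 = 3 + W$)
$g{\left(G \right)} = \frac{\frac{7}{3} + G + \frac{2 G^{2}}{3}}{7 + G}$ ($g{\left(G \right)} = \frac{G + \left(\frac{7}{3} + \frac{G^{2}}{3} + \frac{G G}{3}\right)}{G + \left(3 + 4\right)} = \frac{G + \left(\frac{7}{3} + \frac{G^{2}}{3} + \frac{G^{2}}{3}\right)}{G + 7} = \frac{G + \left(\frac{7}{3} + \frac{2 G^{2}}{3}\right)}{7 + G} = \frac{\frac{7}{3} + G + \frac{2 G^{2}}{3}}{7 + G}$)
$733 g{\left(9 \right)} = 733 \frac{7 + 2 \cdot 9^{2} + 3 \cdot 9}{3 \left(7 + 9\right)} = 733 \frac{7 + 2 \cdot 81 + 27}{3 \cdot 16} = 733 \cdot \frac{1}{3} \cdot \frac{1}{16} \left(7 + 162 + 27\right) = 733 \cdot \frac{1}{3} \cdot \frac{1}{16} \cdot 196 = 733 \cdot \frac{49}{12} = \frac{35917}{12}$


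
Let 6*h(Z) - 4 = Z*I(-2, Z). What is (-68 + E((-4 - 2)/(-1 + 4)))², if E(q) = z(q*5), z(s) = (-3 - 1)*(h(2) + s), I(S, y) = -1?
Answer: 7744/9 ≈ 860.44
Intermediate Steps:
h(Z) = ⅔ - Z/6 (h(Z) = ⅔ + (Z*(-1))/6 = ⅔ + (-Z)/6 = ⅔ - Z/6)
z(s) = -4/3 - 4*s (z(s) = (-3 - 1)*((⅔ - ⅙*2) + s) = -4*((⅔ - ⅓) + s) = -4*(⅓ + s) = -4/3 - 4*s)
E(q) = -4/3 - 20*q (E(q) = -4/3 - 4*q*5 = -4/3 - 20*q)
(-68 + E((-4 - 2)/(-1 + 4)))² = (-68 + (-4/3 - 20*(-4 - 2)/(-1 + 4)))² = (-68 + (-4/3 - (-120)/3))² = (-68 + (-4/3 - 20*(-2)))² = (-68 + (-4/3 + 40))² = (-68 + 116/3)² = (-88/3)² = 7744/9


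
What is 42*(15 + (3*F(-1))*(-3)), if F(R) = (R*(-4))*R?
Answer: 2142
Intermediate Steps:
F(R) = -4*R² (F(R) = (-4*R)*R = -4*R²)
42*(15 + (3*F(-1))*(-3)) = 42*(15 + (3*(-4*(-1)²))*(-3)) = 42*(15 + (3*(-4*1))*(-3)) = 42*(15 + (3*(-4))*(-3)) = 42*(15 - 12*(-3)) = 42*(15 + 36) = 42*51 = 2142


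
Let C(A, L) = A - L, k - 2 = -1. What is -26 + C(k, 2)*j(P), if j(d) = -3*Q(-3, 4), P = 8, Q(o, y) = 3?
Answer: -17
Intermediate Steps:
k = 1 (k = 2 - 1 = 1)
j(d) = -9 (j(d) = -3*3 = -9)
-26 + C(k, 2)*j(P) = -26 + (1 - 1*2)*(-9) = -26 + (1 - 2)*(-9) = -26 - 1*(-9) = -26 + 9 = -17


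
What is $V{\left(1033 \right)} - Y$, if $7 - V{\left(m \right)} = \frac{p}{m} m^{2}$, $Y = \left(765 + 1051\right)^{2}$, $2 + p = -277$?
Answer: $-3009642$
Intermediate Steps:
$p = -279$ ($p = -2 - 277 = -279$)
$Y = 3297856$ ($Y = 1816^{2} = 3297856$)
$V{\left(m \right)} = 7 + 279 m$ ($V{\left(m \right)} = 7 - - \frac{279}{m} m^{2} = 7 - - 279 m = 7 + 279 m$)
$V{\left(1033 \right)} - Y = \left(7 + 279 \cdot 1033\right) - 3297856 = \left(7 + 288207\right) - 3297856 = 288214 - 3297856 = -3009642$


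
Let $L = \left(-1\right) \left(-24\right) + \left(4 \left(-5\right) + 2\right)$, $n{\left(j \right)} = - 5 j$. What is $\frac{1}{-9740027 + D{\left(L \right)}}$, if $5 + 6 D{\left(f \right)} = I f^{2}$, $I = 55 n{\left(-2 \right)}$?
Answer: $- \frac{6}{58420367} \approx -1.027 \cdot 10^{-7}$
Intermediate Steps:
$L = 6$ ($L = 24 + \left(-20 + 2\right) = 24 - 18 = 6$)
$I = 550$ ($I = 55 \left(\left(-5\right) \left(-2\right)\right) = 55 \cdot 10 = 550$)
$D{\left(f \right)} = - \frac{5}{6} + \frac{275 f^{2}}{3}$ ($D{\left(f \right)} = - \frac{5}{6} + \frac{550 f^{2}}{6} = - \frac{5}{6} + \frac{275 f^{2}}{3}$)
$\frac{1}{-9740027 + D{\left(L \right)}} = \frac{1}{-9740027 - \left(\frac{5}{6} - \frac{275 \cdot 6^{2}}{3}\right)} = \frac{1}{-9740027 + \left(- \frac{5}{6} + \frac{275}{3} \cdot 36\right)} = \frac{1}{-9740027 + \left(- \frac{5}{6} + 3300\right)} = \frac{1}{-9740027 + \frac{19795}{6}} = \frac{1}{- \frac{58420367}{6}} = - \frac{6}{58420367}$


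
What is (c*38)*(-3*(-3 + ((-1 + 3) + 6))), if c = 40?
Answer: -22800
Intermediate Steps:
(c*38)*(-3*(-3 + ((-1 + 3) + 6))) = (40*38)*(-3*(-3 + ((-1 + 3) + 6))) = 1520*(-3*(-3 + (2 + 6))) = 1520*(-3*(-3 + 8)) = 1520*(-3*5) = 1520*(-15) = -22800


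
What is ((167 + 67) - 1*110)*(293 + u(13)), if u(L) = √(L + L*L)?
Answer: 36332 + 124*√182 ≈ 38005.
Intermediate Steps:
u(L) = √(L + L²)
((167 + 67) - 1*110)*(293 + u(13)) = ((167 + 67) - 1*110)*(293 + √(13*(1 + 13))) = (234 - 110)*(293 + √(13*14)) = 124*(293 + √182) = 36332 + 124*√182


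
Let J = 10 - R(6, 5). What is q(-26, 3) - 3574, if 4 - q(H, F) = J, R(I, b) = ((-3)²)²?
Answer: -3499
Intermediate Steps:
R(I, b) = 81 (R(I, b) = 9² = 81)
J = -71 (J = 10 - 1*81 = 10 - 81 = -71)
q(H, F) = 75 (q(H, F) = 4 - 1*(-71) = 4 + 71 = 75)
q(-26, 3) - 3574 = 75 - 3574 = -3499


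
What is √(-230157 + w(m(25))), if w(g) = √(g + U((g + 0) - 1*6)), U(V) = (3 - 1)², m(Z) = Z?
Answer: √(-230157 + √29) ≈ 479.74*I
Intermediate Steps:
U(V) = 4 (U(V) = 2² = 4)
w(g) = √(4 + g) (w(g) = √(g + 4) = √(4 + g))
√(-230157 + w(m(25))) = √(-230157 + √(4 + 25)) = √(-230157 + √29)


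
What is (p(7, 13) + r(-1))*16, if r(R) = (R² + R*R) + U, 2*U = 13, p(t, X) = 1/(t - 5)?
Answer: 144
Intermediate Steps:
p(t, X) = 1/(-5 + t)
U = 13/2 (U = (½)*13 = 13/2 ≈ 6.5000)
r(R) = 13/2 + 2*R² (r(R) = (R² + R*R) + 13/2 = (R² + R²) + 13/2 = 2*R² + 13/2 = 13/2 + 2*R²)
(p(7, 13) + r(-1))*16 = (1/(-5 + 7) + (13/2 + 2*(-1)²))*16 = (1/2 + (13/2 + 2*1))*16 = (½ + (13/2 + 2))*16 = (½ + 17/2)*16 = 9*16 = 144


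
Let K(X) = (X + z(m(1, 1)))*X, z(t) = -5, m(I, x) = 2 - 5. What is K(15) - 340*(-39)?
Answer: 13410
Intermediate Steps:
m(I, x) = -3
K(X) = X*(-5 + X) (K(X) = (X - 5)*X = (-5 + X)*X = X*(-5 + X))
K(15) - 340*(-39) = 15*(-5 + 15) - 340*(-39) = 15*10 + 13260 = 150 + 13260 = 13410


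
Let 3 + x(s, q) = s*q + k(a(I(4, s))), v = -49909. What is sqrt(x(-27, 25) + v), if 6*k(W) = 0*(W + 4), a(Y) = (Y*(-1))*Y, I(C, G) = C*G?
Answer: I*sqrt(50587) ≈ 224.92*I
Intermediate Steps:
a(Y) = -Y**2 (a(Y) = (-Y)*Y = -Y**2)
k(W) = 0 (k(W) = (0*(W + 4))/6 = (0*(4 + W))/6 = (1/6)*0 = 0)
x(s, q) = -3 + q*s (x(s, q) = -3 + (s*q + 0) = -3 + (q*s + 0) = -3 + q*s)
sqrt(x(-27, 25) + v) = sqrt((-3 + 25*(-27)) - 49909) = sqrt((-3 - 675) - 49909) = sqrt(-678 - 49909) = sqrt(-50587) = I*sqrt(50587)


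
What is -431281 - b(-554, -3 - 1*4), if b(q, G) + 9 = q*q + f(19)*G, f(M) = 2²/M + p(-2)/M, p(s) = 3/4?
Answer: -2952745/4 ≈ -7.3819e+5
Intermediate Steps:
p(s) = ¾ (p(s) = 3*(¼) = ¾)
f(M) = 19/(4*M) (f(M) = 2²/M + 3/(4*M) = 4/M + 3/(4*M) = 19/(4*M))
b(q, G) = -9 + q² + G/4 (b(q, G) = -9 + (q*q + ((19/4)/19)*G) = -9 + (q² + ((19/4)*(1/19))*G) = -9 + (q² + G/4) = -9 + q² + G/4)
-431281 - b(-554, -3 - 1*4) = -431281 - (-9 + (-554)² + (-3 - 1*4)/4) = -431281 - (-9 + 306916 + (-3 - 4)/4) = -431281 - (-9 + 306916 + (¼)*(-7)) = -431281 - (-9 + 306916 - 7/4) = -431281 - 1*1227621/4 = -431281 - 1227621/4 = -2952745/4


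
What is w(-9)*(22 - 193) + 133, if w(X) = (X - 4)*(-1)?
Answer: -2090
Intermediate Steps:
w(X) = 4 - X (w(X) = (-4 + X)*(-1) = 4 - X)
w(-9)*(22 - 193) + 133 = (4 - 1*(-9))*(22 - 193) + 133 = (4 + 9)*(-171) + 133 = 13*(-171) + 133 = -2223 + 133 = -2090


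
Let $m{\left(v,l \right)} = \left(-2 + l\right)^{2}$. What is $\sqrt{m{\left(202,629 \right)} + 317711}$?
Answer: $2 \sqrt{177710} \approx 843.11$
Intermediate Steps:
$\sqrt{m{\left(202,629 \right)} + 317711} = \sqrt{\left(-2 + 629\right)^{2} + 317711} = \sqrt{627^{2} + 317711} = \sqrt{393129 + 317711} = \sqrt{710840} = 2 \sqrt{177710}$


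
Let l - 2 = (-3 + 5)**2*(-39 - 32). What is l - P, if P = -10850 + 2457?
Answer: 8111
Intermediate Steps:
P = -8393
l = -282 (l = 2 + (-3 + 5)**2*(-39 - 32) = 2 + 2**2*(-71) = 2 + 4*(-71) = 2 - 284 = -282)
l - P = -282 - 1*(-8393) = -282 + 8393 = 8111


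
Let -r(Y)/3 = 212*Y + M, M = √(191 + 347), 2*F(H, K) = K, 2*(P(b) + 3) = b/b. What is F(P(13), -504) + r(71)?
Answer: -45408 - 3*√538 ≈ -45478.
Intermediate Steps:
P(b) = -5/2 (P(b) = -3 + (b/b)/2 = -3 + (½)*1 = -3 + ½ = -5/2)
F(H, K) = K/2
M = √538 ≈ 23.195
r(Y) = -636*Y - 3*√538 (r(Y) = -3*(212*Y + √538) = -3*(√538 + 212*Y) = -636*Y - 3*√538)
F(P(13), -504) + r(71) = (½)*(-504) + (-636*71 - 3*√538) = -252 + (-45156 - 3*√538) = -45408 - 3*√538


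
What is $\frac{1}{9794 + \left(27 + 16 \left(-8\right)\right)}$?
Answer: $\frac{1}{9693} \approx 0.00010317$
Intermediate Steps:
$\frac{1}{9794 + \left(27 + 16 \left(-8\right)\right)} = \frac{1}{9794 + \left(27 - 128\right)} = \frac{1}{9794 - 101} = \frac{1}{9693}$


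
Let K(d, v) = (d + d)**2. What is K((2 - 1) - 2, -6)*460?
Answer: 1840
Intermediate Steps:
K(d, v) = 4*d**2 (K(d, v) = (2*d)**2 = 4*d**2)
K((2 - 1) - 2, -6)*460 = (4*((2 - 1) - 2)**2)*460 = (4*(1 - 2)**2)*460 = (4*(-1)**2)*460 = (4*1)*460 = 4*460 = 1840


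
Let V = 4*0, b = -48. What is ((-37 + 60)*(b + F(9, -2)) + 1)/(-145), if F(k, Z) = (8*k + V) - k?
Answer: -346/145 ≈ -2.3862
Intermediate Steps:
V = 0
F(k, Z) = 7*k (F(k, Z) = (8*k + 0) - k = 8*k - k = 7*k)
((-37 + 60)*(b + F(9, -2)) + 1)/(-145) = ((-37 + 60)*(-48 + 7*9) + 1)/(-145) = (23*(-48 + 63) + 1)*(-1/145) = (23*15 + 1)*(-1/145) = (345 + 1)*(-1/145) = 346*(-1/145) = -346/145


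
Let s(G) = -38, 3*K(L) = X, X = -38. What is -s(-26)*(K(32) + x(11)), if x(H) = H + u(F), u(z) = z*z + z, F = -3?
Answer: 494/3 ≈ 164.67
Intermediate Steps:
K(L) = -38/3 (K(L) = (⅓)*(-38) = -38/3)
u(z) = z + z² (u(z) = z² + z = z + z²)
x(H) = 6 + H (x(H) = H - 3*(1 - 3) = H - 3*(-2) = H + 6 = 6 + H)
-s(-26)*(K(32) + x(11)) = -(-38)*(-38/3 + (6 + 11)) = -(-38)*(-38/3 + 17) = -(-38)*13/3 = -1*(-494/3) = 494/3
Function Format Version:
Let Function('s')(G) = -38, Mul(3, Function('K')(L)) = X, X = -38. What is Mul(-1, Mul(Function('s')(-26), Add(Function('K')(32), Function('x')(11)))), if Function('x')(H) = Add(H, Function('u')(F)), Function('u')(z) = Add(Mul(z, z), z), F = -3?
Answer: Rational(494, 3) ≈ 164.67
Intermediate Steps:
Function('K')(L) = Rational(-38, 3) (Function('K')(L) = Mul(Rational(1, 3), -38) = Rational(-38, 3))
Function('u')(z) = Add(z, Pow(z, 2)) (Function('u')(z) = Add(Pow(z, 2), z) = Add(z, Pow(z, 2)))
Function('x')(H) = Add(6, H) (Function('x')(H) = Add(H, Mul(-3, Add(1, -3))) = Add(H, Mul(-3, -2)) = Add(H, 6) = Add(6, H))
Mul(-1, Mul(Function('s')(-26), Add(Function('K')(32), Function('x')(11)))) = Mul(-1, Mul(-38, Add(Rational(-38, 3), Add(6, 11)))) = Mul(-1, Mul(-38, Add(Rational(-38, 3), 17))) = Mul(-1, Mul(-38, Rational(13, 3))) = Mul(-1, Rational(-494, 3)) = Rational(494, 3)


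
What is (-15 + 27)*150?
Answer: 1800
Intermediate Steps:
(-15 + 27)*150 = 12*150 = 1800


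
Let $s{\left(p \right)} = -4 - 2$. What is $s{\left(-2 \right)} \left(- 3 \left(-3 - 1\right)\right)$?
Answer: $-72$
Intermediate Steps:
$s{\left(p \right)} = -6$
$s{\left(-2 \right)} \left(- 3 \left(-3 - 1\right)\right) = - 6 \left(- 3 \left(-3 - 1\right)\right) = - 6 \left(\left(-3\right) \left(-4\right)\right) = \left(-6\right) 12 = -72$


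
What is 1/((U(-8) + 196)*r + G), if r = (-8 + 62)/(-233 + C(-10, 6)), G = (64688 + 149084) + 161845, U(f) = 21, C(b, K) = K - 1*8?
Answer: 235/88258277 ≈ 2.6626e-6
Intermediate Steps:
C(b, K) = -8 + K (C(b, K) = K - 8 = -8 + K)
G = 375617 (G = 213772 + 161845 = 375617)
r = -54/235 (r = (-8 + 62)/(-233 + (-8 + 6)) = 54/(-233 - 2) = 54/(-235) = 54*(-1/235) = -54/235 ≈ -0.22979)
1/((U(-8) + 196)*r + G) = 1/((21 + 196)*(-54/235) + 375617) = 1/(217*(-54/235) + 375617) = 1/(-11718/235 + 375617) = 1/(88258277/235) = 235/88258277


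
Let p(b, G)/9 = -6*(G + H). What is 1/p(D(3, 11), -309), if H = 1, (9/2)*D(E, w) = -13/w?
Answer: 1/16632 ≈ 6.0125e-5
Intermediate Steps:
D(E, w) = -26/(9*w) (D(E, w) = 2*(-13/w)/9 = -26/(9*w))
p(b, G) = -54 - 54*G (p(b, G) = 9*(-6*(G + 1)) = 9*(-6*(1 + G)) = 9*(-6 - 6*G) = -54 - 54*G)
1/p(D(3, 11), -309) = 1/(-54 - 54*(-309)) = 1/(-54 + 16686) = 1/16632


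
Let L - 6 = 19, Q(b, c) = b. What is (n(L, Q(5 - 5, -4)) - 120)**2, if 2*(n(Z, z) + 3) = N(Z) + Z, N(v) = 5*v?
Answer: 2304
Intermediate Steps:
L = 25 (L = 6 + 19 = 25)
n(Z, z) = -3 + 3*Z (n(Z, z) = -3 + (5*Z + Z)/2 = -3 + (6*Z)/2 = -3 + 3*Z)
(n(L, Q(5 - 5, -4)) - 120)**2 = ((-3 + 3*25) - 120)**2 = ((-3 + 75) - 120)**2 = (72 - 120)**2 = (-48)**2 = 2304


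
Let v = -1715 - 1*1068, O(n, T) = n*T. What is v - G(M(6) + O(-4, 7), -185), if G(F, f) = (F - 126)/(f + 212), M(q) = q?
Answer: -74993/27 ≈ -2777.5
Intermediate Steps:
O(n, T) = T*n
v = -2783 (v = -1715 - 1068 = -2783)
G(F, f) = (-126 + F)/(212 + f)
v - G(M(6) + O(-4, 7), -185) = -2783 - (-126 + (6 + 7*(-4)))/(212 - 185) = -2783 - (-126 + (6 - 28))/27 = -2783 - (-126 - 22)/27 = -2783 - (-148)/27 = -2783 - 1*(-148/27) = -2783 + 148/27 = -74993/27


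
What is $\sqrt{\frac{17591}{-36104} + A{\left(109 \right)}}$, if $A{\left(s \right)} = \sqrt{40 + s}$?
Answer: $\frac{\sqrt{-158776366 + 325874704 \sqrt{149}}}{18052} \approx 3.4234$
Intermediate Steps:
$\sqrt{\frac{17591}{-36104} + A{\left(109 \right)}} = \sqrt{\frac{17591}{-36104} + \sqrt{40 + 109}} = \sqrt{17591 \left(- \frac{1}{36104}\right) + \sqrt{149}} = \sqrt{- \frac{17591}{36104} + \sqrt{149}}$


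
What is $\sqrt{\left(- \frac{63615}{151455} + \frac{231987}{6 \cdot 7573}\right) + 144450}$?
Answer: $\frac{\sqrt{3378409197248498718574}}{152929162} \approx 380.07$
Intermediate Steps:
$\sqrt{\left(- \frac{63615}{151455} + \frac{231987}{6 \cdot 7573}\right) + 144450} = \sqrt{\left(\left(-63615\right) \frac{1}{151455} + \frac{231987}{45438}\right) + 144450} = \sqrt{\left(- \frac{4241}{10097} + 231987 \cdot \frac{1}{45438}\right) + 144450} = \sqrt{\left(- \frac{4241}{10097} + \frac{77329}{15146}\right) + 144450} = \sqrt{\frac{716556727}{152929162} + 144450} = \sqrt{\frac{22091334007627}{152929162}} = \frac{\sqrt{3378409197248498718574}}{152929162}$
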